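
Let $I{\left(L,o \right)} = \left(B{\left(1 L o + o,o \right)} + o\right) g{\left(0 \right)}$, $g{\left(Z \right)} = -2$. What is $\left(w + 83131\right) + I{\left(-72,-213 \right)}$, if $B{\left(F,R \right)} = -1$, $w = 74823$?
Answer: $158382$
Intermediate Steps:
$I{\left(L,o \right)} = 2 - 2 o$ ($I{\left(L,o \right)} = \left(-1 + o\right) \left(-2\right) = 2 - 2 o$)
$\left(w + 83131\right) + I{\left(-72,-213 \right)} = \left(74823 + 83131\right) + \left(2 - -426\right) = 157954 + \left(2 + 426\right) = 157954 + 428 = 158382$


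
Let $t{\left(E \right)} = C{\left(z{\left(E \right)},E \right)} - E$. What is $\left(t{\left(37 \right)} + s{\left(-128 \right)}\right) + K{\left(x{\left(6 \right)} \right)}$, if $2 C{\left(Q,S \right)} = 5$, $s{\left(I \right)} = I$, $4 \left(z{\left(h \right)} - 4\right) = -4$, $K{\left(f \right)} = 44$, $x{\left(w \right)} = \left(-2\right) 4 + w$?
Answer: $- \frac{237}{2} \approx -118.5$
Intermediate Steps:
$x{\left(w \right)} = -8 + w$
$z{\left(h \right)} = 3$ ($z{\left(h \right)} = 4 + \frac{1}{4} \left(-4\right) = 4 - 1 = 3$)
$C{\left(Q,S \right)} = \frac{5}{2}$ ($C{\left(Q,S \right)} = \frac{1}{2} \cdot 5 = \frac{5}{2}$)
$t{\left(E \right)} = \frac{5}{2} - E$
$\left(t{\left(37 \right)} + s{\left(-128 \right)}\right) + K{\left(x{\left(6 \right)} \right)} = \left(\left(\frac{5}{2} - 37\right) - 128\right) + 44 = \left(- \frac{69}{2} - 128\right) + 44 = - \frac{325}{2} + 44 = - \frac{237}{2}$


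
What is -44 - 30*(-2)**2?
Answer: -164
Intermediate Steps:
-44 - 30*(-2)**2 = -44 - 30*4 = -44 - 120 = -164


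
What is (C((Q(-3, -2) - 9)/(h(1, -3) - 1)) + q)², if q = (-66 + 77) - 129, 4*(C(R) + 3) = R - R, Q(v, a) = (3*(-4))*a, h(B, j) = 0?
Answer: 14641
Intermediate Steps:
Q(v, a) = -12*a
C(R) = -3 (C(R) = -3 + (R - R)/4 = -3 + (¼)*0 = -3 + 0 = -3)
q = -118 (q = 11 - 129 = -118)
(C((Q(-3, -2) - 9)/(h(1, -3) - 1)) + q)² = (-3 - 118)² = (-121)² = 14641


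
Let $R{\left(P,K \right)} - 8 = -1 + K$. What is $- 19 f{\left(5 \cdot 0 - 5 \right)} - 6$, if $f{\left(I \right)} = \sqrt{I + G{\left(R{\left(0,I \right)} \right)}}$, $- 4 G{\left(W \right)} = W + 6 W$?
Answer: $-6 - \frac{19 i \sqrt{34}}{2} \approx -6.0 - 55.394 i$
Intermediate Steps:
$R{\left(P,K \right)} = 7 + K$ ($R{\left(P,K \right)} = 8 + \left(-1 + K\right) = 7 + K$)
$G{\left(W \right)} = - \frac{7 W}{4}$ ($G{\left(W \right)} = - \frac{W + 6 W}{4} = - \frac{7 W}{4}$)
$f{\left(I \right)} = \sqrt{- \frac{49}{4} - \frac{3 I}{4}}$ ($f{\left(I \right)} = \sqrt{I - \frac{7 \left(7 + I\right)}{4}} = \sqrt{I - \left(\frac{49}{4} + \frac{7 I}{4}\right)} = \sqrt{- \frac{49}{4} - \frac{3 I}{4}}$)
$- 19 f{\left(5 \cdot 0 - 5 \right)} - 6 = - 19 \frac{\sqrt{-49 - 3 \left(5 \cdot 0 - 5\right)}}{2} - 6 = - 19 \frac{\sqrt{-49 - 3 \left(0 - 5\right)}}{2} - 6 = - 19 \frac{\sqrt{-49 - -15}}{2} - 6 = - 19 \frac{\sqrt{-49 + 15}}{2} - 6 = - 19 \frac{\sqrt{-34}}{2} - 6 = - 19 \frac{i \sqrt{34}}{2} - 6 = - \frac{19 i \sqrt{34}}{2} - 6 = -6 - \frac{19 i \sqrt{34}}{2}$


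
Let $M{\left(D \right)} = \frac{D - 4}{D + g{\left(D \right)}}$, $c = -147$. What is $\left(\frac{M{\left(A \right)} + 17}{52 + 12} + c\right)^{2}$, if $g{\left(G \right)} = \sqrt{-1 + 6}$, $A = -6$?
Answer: $\frac{84716506221}{3936256} - \frac{1455305 \sqrt{5}}{984064} \approx 21519.0$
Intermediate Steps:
$g{\left(G \right)} = \sqrt{5}$
$M{\left(D \right)} = \frac{-4 + D}{D + \sqrt{5}}$ ($M{\left(D \right)} = \frac{D - 4}{D + \sqrt{5}} = \frac{-4 + D}{D + \sqrt{5}}$)
$\left(\frac{M{\left(A \right)} + 17}{52 + 12} + c\right)^{2} = \left(\frac{\frac{-4 - 6}{-6 + \sqrt{5}} + 17}{52 + 12} - 147\right)^{2} = \left(\frac{\frac{1}{-6 + \sqrt{5}} \left(-10\right) + 17}{64} - 147\right)^{2} = \left(\left(- \frac{10}{-6 + \sqrt{5}} + 17\right) \frac{1}{64} - 147\right)^{2} = \left(\left(17 - \frac{10}{-6 + \sqrt{5}}\right) \frac{1}{64} - 147\right)^{2} = \left(\left(\frac{17}{64} - \frac{5}{32 \left(-6 + \sqrt{5}\right)}\right) - 147\right)^{2} = \left(- \frac{9391}{64} - \frac{5}{32 \left(-6 + \sqrt{5}\right)}\right)^{2}$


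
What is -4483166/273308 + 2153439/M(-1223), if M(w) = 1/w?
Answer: -359899615190221/136654 ≈ -2.6337e+9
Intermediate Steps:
-4483166/273308 + 2153439/M(-1223) = -4483166/273308 + 2153439/(1/(-1223)) = -4483166*1/273308 + 2153439/(-1/1223) = -2241583/136654 + 2153439*(-1223) = -2241583/136654 - 2633655897 = -359899615190221/136654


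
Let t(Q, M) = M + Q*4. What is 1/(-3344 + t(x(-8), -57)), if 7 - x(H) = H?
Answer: -1/3341 ≈ -0.00029931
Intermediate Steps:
x(H) = 7 - H
t(Q, M) = M + 4*Q
1/(-3344 + t(x(-8), -57)) = 1/(-3344 + (-57 + 4*(7 - 1*(-8)))) = 1/(-3344 + (-57 + 4*(7 + 8))) = 1/(-3344 + (-57 + 4*15)) = 1/(-3344 + (-57 + 60)) = 1/(-3344 + 3) = 1/(-3341) = -1/3341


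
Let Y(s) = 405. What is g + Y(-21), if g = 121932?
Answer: 122337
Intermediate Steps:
g + Y(-21) = 121932 + 405 = 122337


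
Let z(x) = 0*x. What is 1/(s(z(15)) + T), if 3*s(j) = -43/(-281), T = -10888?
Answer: -843/9178541 ≈ -9.1845e-5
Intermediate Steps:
z(x) = 0
s(j) = 43/843 (s(j) = (-43/(-281))/3 = (-43*(-1/281))/3 = (⅓)*(43/281) = 43/843)
1/(s(z(15)) + T) = 1/(43/843 - 10888) = 1/(-9178541/843) = -843/9178541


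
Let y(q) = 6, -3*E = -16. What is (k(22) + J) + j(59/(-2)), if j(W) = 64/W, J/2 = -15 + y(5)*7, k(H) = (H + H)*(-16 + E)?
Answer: -73898/177 ≈ -417.50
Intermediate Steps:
E = 16/3 (E = -⅓*(-16) = 16/3 ≈ 5.3333)
k(H) = -64*H/3 (k(H) = (H + H)*(-16 + 16/3) = (2*H)*(-32/3) = -64*H/3)
J = 54 (J = 2*(-15 + 6*7) = 2*(-15 + 42) = 2*27 = 54)
(k(22) + J) + j(59/(-2)) = (-64/3*22 + 54) + 64/((59/(-2))) = (-1408/3 + 54) + 64/((59*(-½))) = -1246/3 + 64/(-59/2) = -1246/3 + 64*(-2/59) = -1246/3 - 128/59 = -73898/177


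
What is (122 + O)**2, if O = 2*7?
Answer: 18496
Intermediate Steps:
O = 14
(122 + O)**2 = (122 + 14)**2 = 136**2 = 18496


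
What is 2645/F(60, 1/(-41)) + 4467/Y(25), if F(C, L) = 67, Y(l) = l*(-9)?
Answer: 98612/5025 ≈ 19.624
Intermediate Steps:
Y(l) = -9*l
2645/F(60, 1/(-41)) + 4467/Y(25) = 2645/67 + 4467/((-9*25)) = 2645*(1/67) + 4467/(-225) = 2645/67 + 4467*(-1/225) = 2645/67 - 1489/75 = 98612/5025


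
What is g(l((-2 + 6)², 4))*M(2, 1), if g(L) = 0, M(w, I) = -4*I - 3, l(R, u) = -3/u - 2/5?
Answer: 0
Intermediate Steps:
l(R, u) = -⅖ - 3/u (l(R, u) = -3/u - 2*⅕ = -3/u - ⅖ = -⅖ - 3/u)
M(w, I) = -3 - 4*I
g(l((-2 + 6)², 4))*M(2, 1) = 0*(-3 - 4*1) = 0*(-3 - 4) = 0*(-7) = 0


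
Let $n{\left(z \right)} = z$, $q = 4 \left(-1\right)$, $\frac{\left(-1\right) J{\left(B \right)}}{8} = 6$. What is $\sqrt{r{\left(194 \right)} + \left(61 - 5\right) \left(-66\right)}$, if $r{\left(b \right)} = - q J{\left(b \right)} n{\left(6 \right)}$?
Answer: $4 i \sqrt{303} \approx 69.628 i$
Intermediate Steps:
$J{\left(B \right)} = -48$ ($J{\left(B \right)} = \left(-8\right) 6 = -48$)
$q = -4$
$r{\left(b \right)} = -1152$ ($r{\left(b \right)} = - \left(-4\right) \left(-48\right) 6 = - 192 \cdot 6 = \left(-1\right) 1152 = -1152$)
$\sqrt{r{\left(194 \right)} + \left(61 - 5\right) \left(-66\right)} = \sqrt{-1152 + \left(61 - 5\right) \left(-66\right)} = \sqrt{-1152 + 56 \left(-66\right)} = \sqrt{-1152 - 3696} = \sqrt{-4848} = 4 i \sqrt{303}$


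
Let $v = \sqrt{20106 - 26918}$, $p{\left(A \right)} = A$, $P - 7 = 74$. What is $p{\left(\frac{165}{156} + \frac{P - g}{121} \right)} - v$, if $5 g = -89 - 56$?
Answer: $\frac{1125}{572} - 2 i \sqrt{1703} \approx 1.9668 - 82.535 i$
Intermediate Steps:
$P = 81$ ($P = 7 + 74 = 81$)
$g = -29$ ($g = \frac{-89 - 56}{5} = \frac{1}{5} \left(-145\right) = -29$)
$v = 2 i \sqrt{1703}$ ($v = \sqrt{-6812} = 2 i \sqrt{1703} \approx 82.535 i$)
$p{\left(\frac{165}{156} + \frac{P - g}{121} \right)} - v = \left(\frac{165}{156} + \frac{81 - -29}{121}\right) - 2 i \sqrt{1703} = \left(165 \cdot \frac{1}{156} + \left(81 + 29\right) \frac{1}{121}\right) - 2 i \sqrt{1703} = \left(\frac{55}{52} + 110 \cdot \frac{1}{121}\right) - 2 i \sqrt{1703} = \left(\frac{55}{52} + \frac{10}{11}\right) - 2 i \sqrt{1703} = \frac{1125}{572} - 2 i \sqrt{1703}$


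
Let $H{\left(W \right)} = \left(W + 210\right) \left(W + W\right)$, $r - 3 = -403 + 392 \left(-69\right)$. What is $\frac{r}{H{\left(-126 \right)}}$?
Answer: $\frac{3431}{2646} \approx 1.2967$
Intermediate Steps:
$r = -27448$ ($r = 3 + \left(-403 + 392 \left(-69\right)\right) = 3 - 27451 = -27448$)
$H{\left(W \right)} = 2 W \left(210 + W\right)$ ($H{\left(W \right)} = \left(210 + W\right) 2 W = 2 W \left(210 + W\right)$)
$\frac{r}{H{\left(-126 \right)}} = - \frac{27448}{2 \left(-126\right) \left(210 - 126\right)} = - \frac{27448}{2 \left(-126\right) 84} = - \frac{27448}{-21168} = \left(-27448\right) \left(- \frac{1}{21168}\right) = \frac{3431}{2646}$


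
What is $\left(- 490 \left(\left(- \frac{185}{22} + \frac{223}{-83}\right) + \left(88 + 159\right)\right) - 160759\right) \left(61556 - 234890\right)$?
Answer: $\frac{43733799619608}{913} \approx 4.7901 \cdot 10^{10}$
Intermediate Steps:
$\left(- 490 \left(\left(- \frac{185}{22} + \frac{223}{-83}\right) + \left(88 + 159\right)\right) - 160759\right) \left(61556 - 234890\right) = \left(- 490 \left(\left(\left(-185\right) \frac{1}{22} + 223 \left(- \frac{1}{83}\right)\right) + 247\right) - 160759\right) \left(-173334\right) = \left(- 490 \left(\left(- \frac{185}{22} - \frac{223}{83}\right) + 247\right) - 160759\right) \left(-173334\right) = \left(- 490 \left(- \frac{20261}{1826} + 247\right) - 160759\right) \left(-173334\right) = \left(\left(-490\right) \frac{430761}{1826} - 160759\right) \left(-173334\right) = \left(- \frac{105536445}{913} - 160759\right) \left(-173334\right) = \left(- \frac{252309412}{913}\right) \left(-173334\right) = \frac{43733799619608}{913}$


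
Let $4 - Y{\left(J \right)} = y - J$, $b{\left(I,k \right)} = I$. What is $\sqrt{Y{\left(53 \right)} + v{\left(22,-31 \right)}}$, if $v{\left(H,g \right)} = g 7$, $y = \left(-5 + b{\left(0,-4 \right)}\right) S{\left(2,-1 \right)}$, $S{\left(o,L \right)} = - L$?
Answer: $i \sqrt{155} \approx 12.45 i$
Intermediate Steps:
$y = -5$ ($y = \left(-5 + 0\right) \left(\left(-1\right) \left(-1\right)\right) = \left(-5\right) 1 = -5$)
$v{\left(H,g \right)} = 7 g$
$Y{\left(J \right)} = 9 + J$ ($Y{\left(J \right)} = 4 - \left(-5 - J\right) = 4 + \left(5 + J\right) = 9 + J$)
$\sqrt{Y{\left(53 \right)} + v{\left(22,-31 \right)}} = \sqrt{\left(9 + 53\right) + 7 \left(-31\right)} = \sqrt{62 - 217} = \sqrt{-155} = i \sqrt{155}$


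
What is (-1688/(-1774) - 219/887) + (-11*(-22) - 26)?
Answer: 192217/887 ≈ 216.70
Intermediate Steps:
(-1688/(-1774) - 219/887) + (-11*(-22) - 26) = (-1688*(-1/1774) - 219*1/887) + (242 - 26) = (844/887 - 219/887) + 216 = 625/887 + 216 = 192217/887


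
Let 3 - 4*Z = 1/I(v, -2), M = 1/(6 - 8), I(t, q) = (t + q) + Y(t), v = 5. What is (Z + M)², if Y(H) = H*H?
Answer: 729/12544 ≈ 0.058115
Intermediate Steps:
Y(H) = H²
I(t, q) = q + t + t² (I(t, q) = (t + q) + t² = (q + t) + t² = q + t + t²)
M = -½ (M = 1/(-2) = -½ ≈ -0.50000)
Z = 83/112 (Z = ¾ - 1/(4*(-2 + 5 + 5²)) = ¾ - 1/(4*(-2 + 5 + 25)) = ¾ - ¼/28 = ¾ - ¼*1/28 = ¾ - 1/112 = 83/112 ≈ 0.74107)
(Z + M)² = (83/112 - ½)² = (27/112)² = 729/12544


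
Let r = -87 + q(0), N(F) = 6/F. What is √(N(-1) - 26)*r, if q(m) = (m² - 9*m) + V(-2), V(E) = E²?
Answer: -332*I*√2 ≈ -469.52*I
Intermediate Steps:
q(m) = 4 + m² - 9*m (q(m) = (m² - 9*m) + (-2)² = (m² - 9*m) + 4 = 4 + m² - 9*m)
r = -83 (r = -87 + (4 + 0² - 9*0) = -87 + (4 + 0 + 0) = -87 + 4 = -83)
√(N(-1) - 26)*r = √(6/(-1) - 26)*(-83) = √(6*(-1) - 26)*(-83) = √(-6 - 26)*(-83) = √(-32)*(-83) = (4*I*√2)*(-83) = -332*I*√2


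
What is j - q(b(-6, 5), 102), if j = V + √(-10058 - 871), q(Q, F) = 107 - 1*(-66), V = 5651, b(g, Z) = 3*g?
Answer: 5478 + I*√10929 ≈ 5478.0 + 104.54*I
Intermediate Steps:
q(Q, F) = 173 (q(Q, F) = 107 + 66 = 173)
j = 5651 + I*√10929 (j = 5651 + √(-10058 - 871) = 5651 + √(-10929) = 5651 + I*√10929 ≈ 5651.0 + 104.54*I)
j - q(b(-6, 5), 102) = (5651 + I*√10929) - 1*173 = (5651 + I*√10929) - 173 = 5478 + I*√10929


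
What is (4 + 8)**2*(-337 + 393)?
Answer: 8064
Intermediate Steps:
(4 + 8)**2*(-337 + 393) = 12**2*56 = 144*56 = 8064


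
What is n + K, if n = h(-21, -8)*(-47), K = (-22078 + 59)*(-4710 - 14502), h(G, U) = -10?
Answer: 423029498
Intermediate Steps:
K = 423029028 (K = -22019*(-19212) = 423029028)
n = 470 (n = -10*(-47) = 470)
n + K = 470 + 423029028 = 423029498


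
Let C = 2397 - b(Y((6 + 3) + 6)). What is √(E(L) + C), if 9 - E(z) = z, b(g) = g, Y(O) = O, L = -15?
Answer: √2406 ≈ 49.051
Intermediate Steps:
E(z) = 9 - z
C = 2382 (C = 2397 - ((6 + 3) + 6) = 2397 - (9 + 6) = 2397 - 1*15 = 2397 - 15 = 2382)
√(E(L) + C) = √((9 - 1*(-15)) + 2382) = √((9 + 15) + 2382) = √(24 + 2382) = √2406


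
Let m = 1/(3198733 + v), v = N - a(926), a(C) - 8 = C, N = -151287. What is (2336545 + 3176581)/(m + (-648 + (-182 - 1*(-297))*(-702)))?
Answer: -16795804516512/247919053535 ≈ -67.747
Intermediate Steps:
a(C) = 8 + C
v = -152221 (v = -151287 - (8 + 926) = -151287 - 1*934 = -151287 - 934 = -152221)
m = 1/3046512 (m = 1/(3198733 - 152221) = 1/3046512 ≈ 3.2824e-7)
(2336545 + 3176581)/(m + (-648 + (-182 - 1*(-297))*(-702))) = (2336545 + 3176581)/(1/3046512 + (-648 + (-182 - 1*(-297))*(-702))) = 5513126/(1/3046512 + (-648 + (-182 + 297)*(-702))) = 5513126/(1/3046512 + (-648 + 115*(-702))) = 5513126/(1/3046512 + (-648 - 80730)) = 5513126/(1/3046512 - 81378) = 5513126/(-247919053535/3046512) = 5513126*(-3046512/247919053535) = -16795804516512/247919053535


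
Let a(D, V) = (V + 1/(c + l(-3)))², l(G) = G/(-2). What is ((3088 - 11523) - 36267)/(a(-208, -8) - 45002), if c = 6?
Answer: 5028975/5055763 ≈ 0.99470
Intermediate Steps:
l(G) = -G/2 (l(G) = G*(-½) = -G/2)
a(D, V) = (2/15 + V)² (a(D, V) = (V + 1/(6 - ½*(-3)))² = (V + 1/(6 + 3/2))² = (V + 1/(15/2))² = (V + 2/15)² = (2/15 + V)²)
((3088 - 11523) - 36267)/(a(-208, -8) - 45002) = ((3088 - 11523) - 36267)/((2 + 15*(-8))²/225 - 45002) = (-8435 - 36267)/((2 - 120)²/225 - 45002) = -44702/((1/225)*(-118)² - 45002) = -44702/((1/225)*13924 - 45002) = -44702/(13924/225 - 45002) = -44702/(-10111526/225) = -44702*(-225/10111526) = 5028975/5055763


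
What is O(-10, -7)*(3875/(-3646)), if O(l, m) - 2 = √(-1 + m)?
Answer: -3875/1823 - 3875*I*√2/1823 ≈ -2.1256 - 3.0061*I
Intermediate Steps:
O(l, m) = 2 + √(-1 + m)
O(-10, -7)*(3875/(-3646)) = (2 + √(-1 - 7))*(3875/(-3646)) = (2 + √(-8))*(3875*(-1/3646)) = (2 + 2*I*√2)*(-3875/3646) = -3875/1823 - 3875*I*√2/1823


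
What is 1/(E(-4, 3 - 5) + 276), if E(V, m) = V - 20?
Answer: 1/252 ≈ 0.0039683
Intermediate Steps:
E(V, m) = -20 + V
1/(E(-4, 3 - 5) + 276) = 1/((-20 - 4) + 276) = 1/(-24 + 276) = 1/252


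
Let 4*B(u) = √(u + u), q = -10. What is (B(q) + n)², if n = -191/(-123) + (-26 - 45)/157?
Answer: -57643541/1491658884 + 21254*I*√5/19311 ≈ -0.038644 + 2.4611*I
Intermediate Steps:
n = 21254/19311 (n = -191*(-1/123) - 71*1/157 = 191/123 - 71/157 = 21254/19311 ≈ 1.1006)
B(u) = √2*√u/4 (B(u) = √(u + u)/4 = √(2*u)/4 = (√2*√u)/4 = √2*√u/4)
(B(q) + n)² = (√2*√(-10)/4 + 21254/19311)² = (√2*(I*√10)/4 + 21254/19311)² = (I*√5/2 + 21254/19311)² = (21254/19311 + I*√5/2)²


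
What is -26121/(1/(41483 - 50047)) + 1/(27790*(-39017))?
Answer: 242554244155912919/1084282430 ≈ 2.2370e+8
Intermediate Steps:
-26121/(1/(41483 - 50047)) + 1/(27790*(-39017)) = -26121/(1/(-8564)) + (1/27790)*(-1/39017) = -26121/(-1/8564) - 1/1084282430 = -26121*(-8564) - 1/1084282430 = 223700244 - 1/1084282430 = 242554244155912919/1084282430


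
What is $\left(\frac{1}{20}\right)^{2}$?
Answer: $\frac{1}{400} \approx 0.0025$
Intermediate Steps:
$\left(\frac{1}{20}\right)^{2} = \frac{1}{400}$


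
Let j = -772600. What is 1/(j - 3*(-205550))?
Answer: -1/155950 ≈ -6.4123e-6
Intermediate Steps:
1/(j - 3*(-205550)) = 1/(-772600 - 3*(-205550)) = 1/(-772600 + 616650) = 1/(-155950) = -1/155950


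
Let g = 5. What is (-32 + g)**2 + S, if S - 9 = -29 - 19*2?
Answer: 671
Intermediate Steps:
S = -58 (S = 9 + (-29 - 19*2) = 9 + (-29 - 38) = 9 - 67 = -58)
(-32 + g)**2 + S = (-32 + 5)**2 - 58 = (-27)**2 - 58 = 729 - 58 = 671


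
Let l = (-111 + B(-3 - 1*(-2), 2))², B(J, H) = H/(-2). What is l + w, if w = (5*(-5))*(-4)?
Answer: 12644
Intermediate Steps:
B(J, H) = -H/2 (B(J, H) = H*(-½) = -H/2)
w = 100 (w = -25*(-4) = 100)
l = 12544 (l = (-111 - ½*2)² = (-111 - 1)² = (-112)² = 12544)
l + w = 12544 + 100 = 12644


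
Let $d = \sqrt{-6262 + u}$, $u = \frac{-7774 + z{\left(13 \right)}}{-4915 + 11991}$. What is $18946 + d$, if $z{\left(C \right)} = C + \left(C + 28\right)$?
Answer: $18946 + \frac{4 i \sqrt{1224967047}}{1769} \approx 18946.0 + 79.14 i$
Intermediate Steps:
$z{\left(C \right)} = 28 + 2 C$ ($z{\left(C \right)} = C + \left(28 + C\right) = 28 + 2 C$)
$u = - \frac{1930}{1769}$ ($u = \frac{-7774 + \left(28 + 2 \cdot 13\right)}{-4915 + 11991} = \frac{-7774 + \left(28 + 26\right)}{7076} = \left(-7774 + 54\right) \frac{1}{7076} = \left(-7720\right) \frac{1}{7076} = - \frac{1930}{1769} \approx -1.091$)
$d = \frac{4 i \sqrt{1224967047}}{1769}$ ($d = \sqrt{-6262 - \frac{1930}{1769}} = \sqrt{- \frac{11079408}{1769}} = \frac{4 i \sqrt{1224967047}}{1769} \approx 79.14 i$)
$18946 + d = 18946 + \frac{4 i \sqrt{1224967047}}{1769}$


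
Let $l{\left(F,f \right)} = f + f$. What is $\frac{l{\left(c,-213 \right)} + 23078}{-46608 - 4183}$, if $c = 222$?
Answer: $- \frac{22652}{50791} \approx -0.44598$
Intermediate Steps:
$l{\left(F,f \right)} = 2 f$
$\frac{l{\left(c,-213 \right)} + 23078}{-46608 - 4183} = \frac{2 \left(-213\right) + 23078}{-46608 - 4183} = \frac{-426 + 23078}{-50791} = 22652 \left(- \frac{1}{50791}\right) = - \frac{22652}{50791}$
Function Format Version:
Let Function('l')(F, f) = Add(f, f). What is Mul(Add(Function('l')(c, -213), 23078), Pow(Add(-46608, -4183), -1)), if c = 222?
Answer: Rational(-22652, 50791) ≈ -0.44598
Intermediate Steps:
Function('l')(F, f) = Mul(2, f)
Mul(Add(Function('l')(c, -213), 23078), Pow(Add(-46608, -4183), -1)) = Mul(Add(Mul(2, -213), 23078), Pow(Add(-46608, -4183), -1)) = Mul(Add(-426, 23078), Pow(-50791, -1)) = Mul(22652, Rational(-1, 50791)) = Rational(-22652, 50791)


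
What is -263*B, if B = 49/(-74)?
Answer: 12887/74 ≈ 174.15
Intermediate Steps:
B = -49/74 (B = 49*(-1/74) = -49/74 ≈ -0.66216)
-263*B = -263*(-49/74) = 12887/74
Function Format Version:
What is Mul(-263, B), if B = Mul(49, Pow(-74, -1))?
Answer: Rational(12887, 74) ≈ 174.15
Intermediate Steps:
B = Rational(-49, 74) (B = Mul(49, Rational(-1, 74)) = Rational(-49, 74) ≈ -0.66216)
Mul(-263, B) = Mul(-263, Rational(-49, 74)) = Rational(12887, 74)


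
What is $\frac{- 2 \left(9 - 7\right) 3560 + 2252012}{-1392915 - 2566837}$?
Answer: $- \frac{559443}{989938} \approx -0.56513$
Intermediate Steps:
$\frac{- 2 \left(9 - 7\right) 3560 + 2252012}{-1392915 - 2566837} = \frac{\left(-2\right) 2 \cdot 3560 + 2252012}{-3959752} = \left(\left(-4\right) 3560 + 2252012\right) \left(- \frac{1}{3959752}\right) = \left(-14240 + 2252012\right) \left(- \frac{1}{3959752}\right) = 2237772 \left(- \frac{1}{3959752}\right) = - \frac{559443}{989938}$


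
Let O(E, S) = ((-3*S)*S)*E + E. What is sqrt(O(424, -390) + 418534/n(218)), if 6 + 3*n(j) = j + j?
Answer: I*sqrt(8943051643385)/215 ≈ 13909.0*I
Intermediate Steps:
O(E, S) = E - 3*E*S**2 (O(E, S) = (-3*S**2)*E + E = -3*E*S**2 + E = E - 3*E*S**2)
n(j) = -2 + 2*j/3 (n(j) = -2 + (j + j)/3 = -2 + (2*j)/3 = -2 + 2*j/3)
sqrt(O(424, -390) + 418534/n(218)) = sqrt(424*(1 - 3*(-390)**2) + 418534/(-2 + (2/3)*218)) = sqrt(424*(1 - 3*152100) + 418534/(-2 + 436/3)) = sqrt(424*(1 - 456300) + 418534/(430/3)) = sqrt(424*(-456299) + 418534*(3/430)) = sqrt(-193470776 + 627801/215) = sqrt(-41595589039/215) = I*sqrt(8943051643385)/215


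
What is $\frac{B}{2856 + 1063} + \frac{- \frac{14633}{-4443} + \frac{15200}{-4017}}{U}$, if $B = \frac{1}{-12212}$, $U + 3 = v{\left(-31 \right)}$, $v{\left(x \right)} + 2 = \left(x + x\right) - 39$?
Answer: $\frac{69816454062401}{15090193855581468} \approx 0.0046266$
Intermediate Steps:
$v{\left(x \right)} = -41 + 2 x$ ($v{\left(x \right)} = -2 + \left(\left(x + x\right) - 39\right) = -2 + \left(2 x - 39\right) = -2 + \left(-39 + 2 x\right) = -41 + 2 x$)
$U = -106$ ($U = -3 + \left(-41 + 2 \left(-31\right)\right) = -3 - 103 = -106$)
$B = - \frac{1}{12212} \approx -8.1887 \cdot 10^{-5}$
$\frac{B}{2856 + 1063} + \frac{- \frac{14633}{-4443} + \frac{15200}{-4017}}{U} = - \frac{1}{12212 \left(2856 + 1063\right)} + \frac{- \frac{14633}{-4443} + \frac{15200}{-4017}}{-106} = - \frac{1}{12212 \cdot 3919} + \left(\left(-14633\right) \left(- \frac{1}{4443}\right) + 15200 \left(- \frac{1}{4017}\right)\right) \left(- \frac{1}{106}\right) = \left(- \frac{1}{12212}\right) \frac{1}{3919} + \left(\frac{14633}{4443} - \frac{15200}{4017}\right) \left(- \frac{1}{106}\right) = - \frac{1}{47858828} - - \frac{2917613}{630612762} = - \frac{1}{47858828} + \frac{2917613}{630612762} = \frac{69816454062401}{15090193855581468}$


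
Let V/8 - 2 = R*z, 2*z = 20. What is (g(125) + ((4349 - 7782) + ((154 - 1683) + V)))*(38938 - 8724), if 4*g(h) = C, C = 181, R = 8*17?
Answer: 361314119/2 ≈ 1.8066e+8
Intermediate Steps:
z = 10 (z = (½)*20 = 10)
R = 136
g(h) = 181/4 (g(h) = (¼)*181 = 181/4)
V = 10896 (V = 16 + 8*(136*10) = 16 + 8*1360 = 16 + 10880 = 10896)
(g(125) + ((4349 - 7782) + ((154 - 1683) + V)))*(38938 - 8724) = (181/4 + ((4349 - 7782) + ((154 - 1683) + 10896)))*(38938 - 8724) = (181/4 + (-3433 + (-1529 + 10896)))*30214 = (181/4 + (-3433 + 9367))*30214 = (181/4 + 5934)*30214 = (23917/4)*30214 = 361314119/2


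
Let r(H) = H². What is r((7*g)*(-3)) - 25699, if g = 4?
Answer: -18643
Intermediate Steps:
r((7*g)*(-3)) - 25699 = ((7*4)*(-3))² - 25699 = (28*(-3))² - 25699 = (-84)² - 25699 = 7056 - 25699 = -18643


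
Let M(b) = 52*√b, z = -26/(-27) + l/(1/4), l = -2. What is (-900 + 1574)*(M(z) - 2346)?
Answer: -1581204 + 35048*I*√570/9 ≈ -1.5812e+6 + 92973.0*I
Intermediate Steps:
z = -190/27 (z = -26/(-27) - 2/(1/4) = -26*(-1/27) - 2/¼ = 26/27 - 2*4 = 26/27 - 8 = -190/27 ≈ -7.0370)
(-900 + 1574)*(M(z) - 2346) = (-900 + 1574)*(52*√(-190/27) - 2346) = 674*(52*(I*√570/9) - 2346) = 674*(52*I*√570/9 - 2346) = 674*(-2346 + 52*I*√570/9) = -1581204 + 35048*I*√570/9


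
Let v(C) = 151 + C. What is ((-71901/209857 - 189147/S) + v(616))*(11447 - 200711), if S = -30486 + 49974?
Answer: -1743763398706245/12171706 ≈ -1.4326e+8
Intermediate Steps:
S = 19488
((-71901/209857 - 189147/S) + v(616))*(11447 - 200711) = ((-71901/209857 - 189147/19488) + (151 + 616))*(11447 - 200711) = ((-71901*1/209857 - 189147*1/19488) + 767)*(-189264) = ((-71901/209857 - 9007/928) + 767)*(-189264) = (-1956906127/194747296 + 767)*(-189264) = (147414269905/194747296)*(-189264) = -1743763398706245/12171706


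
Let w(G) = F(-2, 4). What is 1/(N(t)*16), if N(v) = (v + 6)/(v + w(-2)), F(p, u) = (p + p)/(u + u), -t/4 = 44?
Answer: 353/5440 ≈ 0.064890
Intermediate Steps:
t = -176 (t = -4*44 = -176)
F(p, u) = p/u (F(p, u) = (2*p)/((2*u)) = (2*p)*(1/(2*u)) = p/u)
w(G) = -½ (w(G) = -2/4 = -2*¼ = -½)
N(v) = (6 + v)/(-½ + v) (N(v) = (v + 6)/(v - ½) = (6 + v)/(-½ + v))
1/(N(t)*16) = 1/((2*(6 - 176)/(-1 + 2*(-176)))*16) = 1/((2*(-170)/(-1 - 352))*16) = 1/((2*(-170)/(-353))*16) = 1/((2*(-1/353)*(-170))*16) = 1/((340/353)*16) = 1/(5440/353) = 353/5440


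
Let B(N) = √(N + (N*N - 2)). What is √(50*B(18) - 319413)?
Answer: √(-319413 + 100*√85) ≈ 564.35*I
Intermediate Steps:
B(N) = √(-2 + N + N²) (B(N) = √(N + (N² - 2)) = √(N + (-2 + N²)) = √(-2 + N + N²))
√(50*B(18) - 319413) = √(50*√(-2 + 18 + 18²) - 319413) = √(50*√(-2 + 18 + 324) - 319413) = √(50*√340 - 319413) = √(50*(2*√85) - 319413) = √(100*√85 - 319413) = √(-319413 + 100*√85)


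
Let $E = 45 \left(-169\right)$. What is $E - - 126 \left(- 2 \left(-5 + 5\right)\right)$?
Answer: $-7605$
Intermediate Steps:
$E = -7605$
$E - - 126 \left(- 2 \left(-5 + 5\right)\right) = -7605 - - 126 \left(- 2 \left(-5 + 5\right)\right) = -7605 - - 126 \left(\left(-2\right) 0\right) = -7605 - \left(-126\right) 0 = -7605 - 0 = -7605 + 0 = -7605$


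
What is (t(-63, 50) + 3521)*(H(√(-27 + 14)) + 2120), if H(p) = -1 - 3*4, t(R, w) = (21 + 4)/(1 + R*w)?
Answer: 23361581628/3149 ≈ 7.4187e+6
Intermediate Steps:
t(R, w) = 25/(1 + R*w)
H(p) = -13 (H(p) = -1 - 12 = -13)
(t(-63, 50) + 3521)*(H(√(-27 + 14)) + 2120) = (25/(1 - 63*50) + 3521)*(-13 + 2120) = (25/(1 - 3150) + 3521)*2107 = (25/(-3149) + 3521)*2107 = (25*(-1/3149) + 3521)*2107 = (-25/3149 + 3521)*2107 = (11087604/3149)*2107 = 23361581628/3149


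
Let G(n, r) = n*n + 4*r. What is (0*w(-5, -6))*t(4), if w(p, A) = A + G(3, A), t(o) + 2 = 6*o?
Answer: 0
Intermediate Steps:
t(o) = -2 + 6*o
G(n, r) = n² + 4*r
w(p, A) = 9 + 5*A (w(p, A) = A + (3² + 4*A) = A + (9 + 4*A) = 9 + 5*A)
(0*w(-5, -6))*t(4) = (0*(9 + 5*(-6)))*(-2 + 6*4) = (0*(9 - 30))*(-2 + 24) = (0*(-21))*22 = 0*22 = 0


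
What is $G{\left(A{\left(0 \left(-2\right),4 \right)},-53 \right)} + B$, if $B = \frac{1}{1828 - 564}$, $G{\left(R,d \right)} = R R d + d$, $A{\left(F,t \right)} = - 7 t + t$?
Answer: $- \frac{38654383}{1264} \approx -30581.0$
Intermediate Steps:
$A{\left(F,t \right)} = - 6 t$
$G{\left(R,d \right)} = d + d R^{2}$ ($G{\left(R,d \right)} = R^{2} d + d = d R^{2} + d = d + d R^{2}$)
$B = \frac{1}{1264} \approx 0.00079114$
$G{\left(A{\left(0 \left(-2\right),4 \right)},-53 \right)} + B = - 53 \left(1 + \left(\left(-6\right) 4\right)^{2}\right) + \frac{1}{1264} = - 53 \left(1 + \left(-24\right)^{2}\right) + \frac{1}{1264} = - 53 \left(1 + 576\right) + \frac{1}{1264} = \left(-53\right) 577 + \frac{1}{1264} = -30581 + \frac{1}{1264} = - \frac{38654383}{1264}$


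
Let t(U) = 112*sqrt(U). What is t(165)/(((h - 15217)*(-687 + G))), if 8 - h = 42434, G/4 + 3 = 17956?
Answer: -112*sqrt(165)/4099858375 ≈ -3.5091e-7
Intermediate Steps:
G = 71812 (G = -12 + 4*17956 = -12 + 71824 = 71812)
h = -42426 (h = 8 - 1*42434 = 8 - 42434 = -42426)
t(165)/(((h - 15217)*(-687 + G))) = (112*sqrt(165))/(((-42426 - 15217)*(-687 + 71812))) = (112*sqrt(165))/((-57643*71125)) = (112*sqrt(165))/(-4099858375) = (112*sqrt(165))*(-1/4099858375) = -112*sqrt(165)/4099858375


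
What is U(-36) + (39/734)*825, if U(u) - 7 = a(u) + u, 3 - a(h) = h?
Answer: 39515/734 ≈ 53.835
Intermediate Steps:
a(h) = 3 - h
U(u) = 10 (U(u) = 7 + ((3 - u) + u) = 7 + 3 = 10)
U(-36) + (39/734)*825 = 10 + (39/734)*825 = 10 + 32175/734 = 39515/734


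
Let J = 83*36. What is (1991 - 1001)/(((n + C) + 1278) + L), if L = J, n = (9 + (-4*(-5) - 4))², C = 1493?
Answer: 165/1064 ≈ 0.15508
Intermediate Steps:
n = 625 (n = (9 + (20 - 4))² = (9 + 16)² = 25² = 625)
J = 2988
L = 2988
(1991 - 1001)/(((n + C) + 1278) + L) = (1991 - 1001)/(((625 + 1493) + 1278) + 2988) = 990/((2118 + 1278) + 2988) = 990/(3396 + 2988) = 990/6384 = 990*(1/6384) = 165/1064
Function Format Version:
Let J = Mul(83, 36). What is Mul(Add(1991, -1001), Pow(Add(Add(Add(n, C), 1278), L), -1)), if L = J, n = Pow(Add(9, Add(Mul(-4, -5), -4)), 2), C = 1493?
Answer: Rational(165, 1064) ≈ 0.15508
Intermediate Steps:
n = 625 (n = Pow(Add(9, Add(20, -4)), 2) = Pow(Add(9, 16), 2) = Pow(25, 2) = 625)
J = 2988
L = 2988
Mul(Add(1991, -1001), Pow(Add(Add(Add(n, C), 1278), L), -1)) = Mul(Add(1991, -1001), Pow(Add(Add(Add(625, 1493), 1278), 2988), -1)) = Mul(990, Pow(Add(Add(2118, 1278), 2988), -1)) = Mul(990, Pow(Add(3396, 2988), -1)) = Mul(990, Pow(6384, -1)) = Mul(990, Rational(1, 6384)) = Rational(165, 1064)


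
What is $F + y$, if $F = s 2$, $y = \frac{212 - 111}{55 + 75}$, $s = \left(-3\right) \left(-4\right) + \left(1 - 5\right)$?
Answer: $\frac{2181}{130} \approx 16.777$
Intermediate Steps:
$s = 8$ ($s = 12 - 4 = 8$)
$y = \frac{101}{130} \approx 0.77692$
$F = 16$ ($F = 8 \cdot 2 = 16$)
$F + y = 16 + \frac{101}{130} = \frac{2181}{130}$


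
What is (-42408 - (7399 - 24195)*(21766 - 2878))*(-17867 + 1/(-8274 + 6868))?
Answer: -209694558022140/37 ≈ -5.6674e+12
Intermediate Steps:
(-42408 - (7399 - 24195)*(21766 - 2878))*(-17867 + 1/(-8274 + 6868)) = (-42408 - (-16796)*18888)*(-17867 + 1/(-1406)) = (-42408 - 1*(-317242848))*(-17867 - 1/1406) = (-42408 + 317242848)*(-25121003/1406) = 317200440*(-25121003/1406) = -209694558022140/37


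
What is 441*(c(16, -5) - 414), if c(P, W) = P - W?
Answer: -173313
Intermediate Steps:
441*(c(16, -5) - 414) = 441*((16 - 1*(-5)) - 414) = 441*((16 + 5) - 414) = 441*(21 - 414) = 441*(-393) = -173313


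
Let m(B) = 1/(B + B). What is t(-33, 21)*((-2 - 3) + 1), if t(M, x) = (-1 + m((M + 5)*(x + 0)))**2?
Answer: -1385329/345744 ≈ -4.0068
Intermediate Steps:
m(B) = 1/(2*B)
t(M, x) = (-1 + 1/(2*x*(5 + M)))**2 (t(M, x) = (-1 + 1/(2*(((M + 5)*(x + 0)))))**2 = (-1 + 1/(2*(((5 + M)*x))))**2 = (-1 + 1/(2*((x*(5 + M)))))**2 = (-1 + (1/(x*(5 + M)))/2)**2 = (-1 + 1/(2*x*(5 + M)))**2)
t(-33, 21)*((-2 - 3) + 1) = (1 - 1/2/(21*(5 - 33)))**2*((-2 - 3) + 1) = (1 - 1/2*1/21/(-28))**2*(-5 + 1) = (1 - 1/2*1/21*(-1/28))**2*(-4) = (1 + 1/1176)**2*(-4) = (1177/1176)**2*(-4) = (1385329/1382976)*(-4) = -1385329/345744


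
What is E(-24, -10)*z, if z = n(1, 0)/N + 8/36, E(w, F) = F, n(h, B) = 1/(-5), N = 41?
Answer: -802/369 ≈ -2.1734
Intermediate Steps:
n(h, B) = -1/5
z = 401/1845 (z = -1/5/41 + 8/36 = -1/5*1/41 + 8*(1/36) = -1/205 + 2/9 = 401/1845 ≈ 0.21734)
E(-24, -10)*z = -10*401/1845 = -802/369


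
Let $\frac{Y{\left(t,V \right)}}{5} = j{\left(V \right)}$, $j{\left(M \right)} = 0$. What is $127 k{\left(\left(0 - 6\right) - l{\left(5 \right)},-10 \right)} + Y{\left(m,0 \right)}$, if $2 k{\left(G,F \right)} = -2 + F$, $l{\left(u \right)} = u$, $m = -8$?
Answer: $-762$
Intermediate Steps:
$Y{\left(t,V \right)} = 0$ ($Y{\left(t,V \right)} = 5 \cdot 0 = 0$)
$k{\left(G,F \right)} = -1 + \frac{F}{2}$ ($k{\left(G,F \right)} = \frac{-2 + F}{2} = -1 + \frac{F}{2}$)
$127 k{\left(\left(0 - 6\right) - l{\left(5 \right)},-10 \right)} + Y{\left(m,0 \right)} = 127 \left(-1 + \frac{1}{2} \left(-10\right)\right) + 0 = 127 \left(-1 - 5\right) + 0 = 127 \left(-6\right) + 0 = -762 + 0 = -762$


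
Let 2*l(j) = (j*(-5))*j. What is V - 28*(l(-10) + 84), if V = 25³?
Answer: 20273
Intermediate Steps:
V = 15625
l(j) = -5*j²/2 (l(j) = ((j*(-5))*j)/2 = ((-5*j)*j)/2 = (-5*j²)/2 = -5*j²/2)
V - 28*(l(-10) + 84) = 15625 - 28*(-5/2*(-10)² + 84) = 15625 - 28*(-5/2*100 + 84) = 15625 - 28*(-250 + 84) = 15625 - 28*(-166) = 15625 - 1*(-4648) = 15625 + 4648 = 20273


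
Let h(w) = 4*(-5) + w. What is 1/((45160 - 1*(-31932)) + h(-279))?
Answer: 1/76793 ≈ 1.3022e-5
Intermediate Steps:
h(w) = -20 + w
1/((45160 - 1*(-31932)) + h(-279)) = 1/((45160 - 1*(-31932)) + (-20 - 279)) = 1/((45160 + 31932) - 299) = 1/(77092 - 299) = 1/76793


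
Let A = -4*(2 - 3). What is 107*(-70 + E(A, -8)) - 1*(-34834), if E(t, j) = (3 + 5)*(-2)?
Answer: 25632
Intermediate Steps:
A = 4 (A = -4*(-1) = 4)
E(t, j) = -16 (E(t, j) = 8*(-2) = -16)
107*(-70 + E(A, -8)) - 1*(-34834) = 107*(-70 - 16) - 1*(-34834) = 107*(-86) + 34834 = -9202 + 34834 = 25632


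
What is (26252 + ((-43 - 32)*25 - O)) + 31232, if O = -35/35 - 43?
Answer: 55653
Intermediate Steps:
O = -44 (O = -35*1/35 - 43 = -1 - 43 = -44)
(26252 + ((-43 - 32)*25 - O)) + 31232 = (26252 + ((-43 - 32)*25 - 1*(-44))) + 31232 = (26252 + (-75*25 + 44)) + 31232 = (26252 + (-1875 + 44)) + 31232 = (26252 - 1831) + 31232 = 24421 + 31232 = 55653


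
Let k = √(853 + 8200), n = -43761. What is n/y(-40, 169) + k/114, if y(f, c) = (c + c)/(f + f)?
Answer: 1750440/169 + √9053/114 ≈ 10358.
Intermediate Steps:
y(f, c) = c/f (y(f, c) = (2*c)/((2*f)) = (2*c)*(1/(2*f)) = c/f)
k = √9053 ≈ 95.147
n/y(-40, 169) + k/114 = -43761/(169/(-40)) + √9053/114 = -43761/(169*(-1/40)) + √9053*(1/114) = -43761/(-169/40) + √9053/114 = -43761*(-40/169) + √9053/114 = 1750440/169 + √9053/114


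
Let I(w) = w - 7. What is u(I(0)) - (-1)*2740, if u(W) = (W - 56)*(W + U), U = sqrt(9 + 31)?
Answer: 3181 - 126*sqrt(10) ≈ 2782.6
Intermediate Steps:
U = 2*sqrt(10) (U = sqrt(40) = 2*sqrt(10) ≈ 6.3246)
I(w) = -7 + w
u(W) = (-56 + W)*(W + 2*sqrt(10)) (u(W) = (W - 56)*(W + 2*sqrt(10)) = (-56 + W)*(W + 2*sqrt(10)))
u(I(0)) - (-1)*2740 = ((-7 + 0)**2 - 112*sqrt(10) - 56*(-7 + 0) + 2*(-7 + 0)*sqrt(10)) - (-1)*2740 = ((-7)**2 - 112*sqrt(10) - 56*(-7) + 2*(-7)*sqrt(10)) - 1*(-2740) = (49 - 112*sqrt(10) + 392 - 14*sqrt(10)) + 2740 = (441 - 126*sqrt(10)) + 2740 = 3181 - 126*sqrt(10)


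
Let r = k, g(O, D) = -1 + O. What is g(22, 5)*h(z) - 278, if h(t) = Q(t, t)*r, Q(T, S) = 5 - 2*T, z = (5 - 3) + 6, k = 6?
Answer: -1664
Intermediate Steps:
r = 6
z = 8 (z = 2 + 6 = 8)
h(t) = 30 - 12*t (h(t) = (5 - 2*t)*6 = 30 - 12*t)
g(22, 5)*h(z) - 278 = (-1 + 22)*(30 - 12*8) - 278 = 21*(30 - 96) - 278 = 21*(-66) - 278 = -1386 - 278 = -1664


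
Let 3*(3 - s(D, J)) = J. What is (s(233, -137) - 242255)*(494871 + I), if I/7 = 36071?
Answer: -543051788792/3 ≈ -1.8102e+11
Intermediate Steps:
I = 252497 (I = 7*36071 = 252497)
s(D, J) = 3 - J/3
(s(233, -137) - 242255)*(494871 + I) = ((3 - ⅓*(-137)) - 242255)*(494871 + 252497) = ((3 + 137/3) - 242255)*747368 = (146/3 - 242255)*747368 = -726619/3*747368 = -543051788792/3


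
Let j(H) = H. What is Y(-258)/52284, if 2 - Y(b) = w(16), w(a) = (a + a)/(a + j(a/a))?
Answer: 1/444414 ≈ 2.2502e-6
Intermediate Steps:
w(a) = 2*a/(1 + a) (w(a) = (a + a)/(a + a/a) = (2*a)/(a + 1) = (2*a)/(1 + a) = 2*a/(1 + a))
Y(b) = 2/17 (Y(b) = 2 - 2*16/(1 + 16) = 2 - 2*16/17 = 2 - 1*32/17 = 2 - 32/17 = 2/17)
Y(-258)/52284 = (2/17)/52284 = (2/17)*(1/52284) = 1/444414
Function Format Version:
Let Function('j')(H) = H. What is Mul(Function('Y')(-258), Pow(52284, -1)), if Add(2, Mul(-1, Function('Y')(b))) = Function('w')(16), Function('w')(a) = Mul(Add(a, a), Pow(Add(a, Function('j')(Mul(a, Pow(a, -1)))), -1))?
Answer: Rational(1, 444414) ≈ 2.2502e-6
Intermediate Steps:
Function('w')(a) = Mul(2, a, Pow(Add(1, a), -1)) (Function('w')(a) = Mul(Add(a, a), Pow(Add(a, Mul(a, Pow(a, -1))), -1)) = Mul(Mul(2, a), Pow(Add(a, 1), -1)) = Mul(Mul(2, a), Pow(Add(1, a), -1)) = Mul(2, a, Pow(Add(1, a), -1)))
Function('Y')(b) = Rational(2, 17) (Function('Y')(b) = Add(2, Mul(-1, Mul(2, 16, Pow(Add(1, 16), -1)))) = Add(2, Mul(-1, Mul(2, 16, Pow(17, -1)))) = Add(2, Mul(-1, Mul(2, 16, Rational(1, 17)))) = Add(2, Mul(-1, Rational(32, 17))) = Add(2, Rational(-32, 17)) = Rational(2, 17))
Mul(Function('Y')(-258), Pow(52284, -1)) = Mul(Rational(2, 17), Pow(52284, -1)) = Mul(Rational(2, 17), Rational(1, 52284)) = Rational(1, 444414)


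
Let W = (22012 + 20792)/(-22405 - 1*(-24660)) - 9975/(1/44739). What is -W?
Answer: 24544932831/55 ≈ 4.4627e+8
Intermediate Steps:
W = -24544932831/55 (W = 42804/(-22405 + 24660) - 9975/1/44739 = 42804/2255 - 9975*44739 = 42804*(1/2255) - 446271525 = 1044/55 - 446271525 = -24544932831/55 ≈ -4.4627e+8)
-W = -1*(-24544932831/55) = 24544932831/55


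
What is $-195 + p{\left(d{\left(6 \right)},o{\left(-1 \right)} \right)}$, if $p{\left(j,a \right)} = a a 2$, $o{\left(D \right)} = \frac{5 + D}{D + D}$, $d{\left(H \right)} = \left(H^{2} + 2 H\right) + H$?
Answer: $-187$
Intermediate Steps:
$d{\left(H \right)} = H^{2} + 3 H$
$o{\left(D \right)} = \frac{5 + D}{2 D}$
$p{\left(j,a \right)} = 2 a^{2}$ ($p{\left(j,a \right)} = a^{2} \cdot 2 = 2 a^{2}$)
$-195 + p{\left(d{\left(6 \right)},o{\left(-1 \right)} \right)} = -195 + 2 \left(\frac{5 - 1}{2 \left(-1\right)}\right)^{2} = -195 + 2 \left(\frac{1}{2} \left(-1\right) 4\right)^{2} = -195 + 2 \left(-2\right)^{2} = -195 + 2 \cdot 4 = -195 + 8 = -187$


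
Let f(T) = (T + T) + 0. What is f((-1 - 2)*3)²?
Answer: 324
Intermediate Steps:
f(T) = 2*T (f(T) = 2*T + 0 = 2*T)
f((-1 - 2)*3)² = (2*((-1 - 2)*3))² = (2*(-3*3))² = (2*(-9))² = (-18)² = 324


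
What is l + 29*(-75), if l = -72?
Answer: -2247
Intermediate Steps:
l + 29*(-75) = -72 + 29*(-75) = -72 - 2175 = -2247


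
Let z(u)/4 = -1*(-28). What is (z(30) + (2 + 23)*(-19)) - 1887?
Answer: -2250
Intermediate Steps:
z(u) = 112 (z(u) = 4*(-1*(-28)) = 4*28 = 112)
(z(30) + (2 + 23)*(-19)) - 1887 = (112 + (2 + 23)*(-19)) - 1887 = (112 + 25*(-19)) - 1887 = (112 - 475) - 1887 = -363 - 1887 = -2250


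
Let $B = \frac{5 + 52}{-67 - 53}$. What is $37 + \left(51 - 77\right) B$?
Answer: $\frac{987}{20} \approx 49.35$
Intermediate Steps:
$B = - \frac{19}{40}$ ($B = \frac{57}{-120} = 57 \left(- \frac{1}{120}\right) = - \frac{19}{40} \approx -0.475$)
$37 + \left(51 - 77\right) B = 37 + \left(51 - 77\right) \left(- \frac{19}{40}\right) = 37 - - \frac{247}{20} = 37 + \frac{247}{20} = \frac{987}{20}$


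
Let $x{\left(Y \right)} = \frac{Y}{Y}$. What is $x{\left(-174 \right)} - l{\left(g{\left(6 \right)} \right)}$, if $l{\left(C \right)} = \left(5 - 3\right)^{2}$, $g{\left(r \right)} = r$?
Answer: $-3$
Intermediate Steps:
$l{\left(C \right)} = 4$ ($l{\left(C \right)} = 2^{2} = 4$)
$x{\left(Y \right)} = 1$
$x{\left(-174 \right)} - l{\left(g{\left(6 \right)} \right)} = 1 - 4 = -3$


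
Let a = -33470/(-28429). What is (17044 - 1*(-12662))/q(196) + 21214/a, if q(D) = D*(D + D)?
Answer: 11584455182603/642891760 ≈ 18019.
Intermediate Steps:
a = 33470/28429 (a = -33470*(-1/28429) = 33470/28429 ≈ 1.1773)
q(D) = 2*D**2 (q(D) = D*(2*D) = 2*D**2)
(17044 - 1*(-12662))/q(196) + 21214/a = (17044 - 1*(-12662))/((2*196**2)) + 21214/(33470/28429) = (17044 + 12662)/((2*38416)) + 21214*(28429/33470) = 29706/76832 + 301546403/16735 = 29706*(1/76832) + 301546403/16735 = 14853/38416 + 301546403/16735 = 11584455182603/642891760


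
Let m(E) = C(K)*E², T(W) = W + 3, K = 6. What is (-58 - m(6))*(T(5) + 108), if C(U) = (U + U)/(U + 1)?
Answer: -97208/7 ≈ -13887.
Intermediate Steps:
C(U) = 2*U/(1 + U) (C(U) = (2*U)/(1 + U) = 2*U/(1 + U))
T(W) = 3 + W
m(E) = 12*E²/7 (m(E) = (2*6/(1 + 6))*E² = (2*6/7)*E² = (2*6*(⅐))*E² = 12*E²/7)
(-58 - m(6))*(T(5) + 108) = (-58 - 12*6²/7)*((3 + 5) + 108) = (-58 - 12*36/7)*(8 + 108) = (-58 - 1*432/7)*116 = (-58 - 432/7)*116 = -838/7*116 = -97208/7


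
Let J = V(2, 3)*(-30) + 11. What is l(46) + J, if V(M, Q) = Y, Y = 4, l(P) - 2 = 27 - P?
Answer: -126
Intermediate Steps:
l(P) = 29 - P (l(P) = 2 + (27 - P) = 29 - P)
V(M, Q) = 4
J = -109 (J = 4*(-30) + 11 = -120 + 11 = -109)
l(46) + J = (29 - 1*46) - 109 = (29 - 46) - 109 = -17 - 109 = -126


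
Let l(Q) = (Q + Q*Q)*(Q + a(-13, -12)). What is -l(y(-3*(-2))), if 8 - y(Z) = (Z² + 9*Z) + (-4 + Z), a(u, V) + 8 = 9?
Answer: 578676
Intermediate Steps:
a(u, V) = 1 (a(u, V) = -8 + 9 = 1)
y(Z) = 12 - Z² - 10*Z (y(Z) = 8 - ((Z² + 9*Z) + (-4 + Z)) = 8 - (-4 + Z² + 10*Z) = 8 + (4 - Z² - 10*Z) = 12 - Z² - 10*Z)
l(Q) = (1 + Q)*(Q + Q²) (l(Q) = (Q + Q*Q)*(Q + 1) = (Q + Q²)*(1 + Q) = (1 + Q)*(Q + Q²))
-l(y(-3*(-2))) = -(12 - (-3*(-2))² - (-30)*(-2))*(1 + (12 - (-3*(-2))² - (-30)*(-2))² + 2*(12 - (-3*(-2))² - (-30)*(-2))) = -(12 - 1*6² - 10*6)*(1 + (12 - 1*6² - 10*6)² + 2*(12 - 1*6² - 10*6)) = -(12 - 1*36 - 60)*(1 + (12 - 1*36 - 60)² + 2*(12 - 1*36 - 60)) = -(12 - 36 - 60)*(1 + (12 - 36 - 60)² + 2*(12 - 36 - 60)) = -(-84)*(1 + (-84)² + 2*(-84)) = -(-84)*(1 + 7056 - 168) = -(-84)*6889 = -1*(-578676) = 578676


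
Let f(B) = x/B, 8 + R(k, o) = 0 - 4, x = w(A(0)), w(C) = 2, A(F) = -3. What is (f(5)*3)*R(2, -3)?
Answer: -72/5 ≈ -14.400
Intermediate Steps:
x = 2
R(k, o) = -12 (R(k, o) = -8 + (0 - 4) = -8 - 4 = -12)
f(B) = 2/B
(f(5)*3)*R(2, -3) = ((2/5)*3)*(-12) = ((2*(⅕))*3)*(-12) = ((⅖)*3)*(-12) = (6/5)*(-12) = -72/5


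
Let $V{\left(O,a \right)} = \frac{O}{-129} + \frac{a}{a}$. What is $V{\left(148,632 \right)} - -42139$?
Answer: $\frac{5435912}{129} \approx 42139.0$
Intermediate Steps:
$V{\left(O,a \right)} = 1 - \frac{O}{129}$ ($V{\left(O,a \right)} = O \left(- \frac{1}{129}\right) + 1 = - \frac{O}{129} + 1 = 1 - \frac{O}{129}$)
$V{\left(148,632 \right)} - -42139 = \left(1 - \frac{148}{129}\right) - -42139 = \left(1 - \frac{148}{129}\right) + 42139 = - \frac{19}{129} + 42139 = \frac{5435912}{129}$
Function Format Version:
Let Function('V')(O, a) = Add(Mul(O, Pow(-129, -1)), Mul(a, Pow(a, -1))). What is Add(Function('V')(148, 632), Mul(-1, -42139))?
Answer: Rational(5435912, 129) ≈ 42139.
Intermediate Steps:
Function('V')(O, a) = Add(1, Mul(Rational(-1, 129), O)) (Function('V')(O, a) = Add(Mul(O, Rational(-1, 129)), 1) = Add(Mul(Rational(-1, 129), O), 1) = Add(1, Mul(Rational(-1, 129), O)))
Add(Function('V')(148, 632), Mul(-1, -42139)) = Add(Add(1, Mul(Rational(-1, 129), 148)), Mul(-1, -42139)) = Add(Add(1, Rational(-148, 129)), 42139) = Add(Rational(-19, 129), 42139) = Rational(5435912, 129)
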